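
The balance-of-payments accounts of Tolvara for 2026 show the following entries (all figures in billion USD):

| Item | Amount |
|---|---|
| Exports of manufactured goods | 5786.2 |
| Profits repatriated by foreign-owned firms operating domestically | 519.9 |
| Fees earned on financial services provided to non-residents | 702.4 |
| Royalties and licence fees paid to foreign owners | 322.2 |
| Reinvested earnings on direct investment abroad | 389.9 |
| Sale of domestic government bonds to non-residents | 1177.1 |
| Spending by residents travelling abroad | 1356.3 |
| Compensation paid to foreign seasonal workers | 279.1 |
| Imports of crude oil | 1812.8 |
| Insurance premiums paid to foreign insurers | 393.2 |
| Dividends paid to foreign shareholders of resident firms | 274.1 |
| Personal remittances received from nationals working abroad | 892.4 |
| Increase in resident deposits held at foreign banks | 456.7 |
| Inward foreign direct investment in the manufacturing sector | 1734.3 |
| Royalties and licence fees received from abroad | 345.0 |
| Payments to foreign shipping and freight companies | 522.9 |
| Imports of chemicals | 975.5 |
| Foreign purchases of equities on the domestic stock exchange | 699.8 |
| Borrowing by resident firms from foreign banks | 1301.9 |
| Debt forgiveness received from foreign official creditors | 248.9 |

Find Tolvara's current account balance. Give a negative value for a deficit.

1659.9

Goods: -975.5 - 1812.8 + 5786.2 = 2997.9
Services: -522.9 - 322.2 + 702.4 - 393.2 - 1356.3 + 345.0 = -1547.2
Primary income: 389.9 - 274.1 - 279.1 - 519.9 = -683.2
Secondary income: 892.4
Current account = 2997.9 + (-1547.2) + (-683.2) + 892.4 = 1659.9
(Excluded from the current account — financial account: sale of domestic government bonds to non-residents 1177.1, increase in resident deposits held at foreign banks 456.7, inward foreign direct investment in the manufacturing sector 1734.3, foreign purchases of equities on the domestic stock exchange 699.8, borrowing by resident firms from foreign banks 1301.9; capital account: debt forgiveness received from foreign official creditors 248.9.)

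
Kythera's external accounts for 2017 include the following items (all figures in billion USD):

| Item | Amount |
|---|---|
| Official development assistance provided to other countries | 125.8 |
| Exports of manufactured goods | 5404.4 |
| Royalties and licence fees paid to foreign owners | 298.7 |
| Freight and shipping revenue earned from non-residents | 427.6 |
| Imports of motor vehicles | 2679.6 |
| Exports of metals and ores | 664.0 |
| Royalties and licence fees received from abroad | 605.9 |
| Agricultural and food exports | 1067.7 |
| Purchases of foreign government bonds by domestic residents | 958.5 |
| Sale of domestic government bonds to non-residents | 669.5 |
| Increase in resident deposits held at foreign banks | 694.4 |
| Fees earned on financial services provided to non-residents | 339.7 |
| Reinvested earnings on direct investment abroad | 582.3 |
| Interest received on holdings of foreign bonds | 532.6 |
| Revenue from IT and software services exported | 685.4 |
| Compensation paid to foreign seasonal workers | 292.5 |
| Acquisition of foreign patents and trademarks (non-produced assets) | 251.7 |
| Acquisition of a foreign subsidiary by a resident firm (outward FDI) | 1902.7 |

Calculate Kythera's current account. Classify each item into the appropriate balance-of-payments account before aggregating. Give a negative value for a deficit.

Goods: 1067.7 - 2679.6 + 664.0 + 5404.4 = 4456.5
Services: -298.7 + 339.7 + 685.4 + 427.6 + 605.9 = 1759.9
Primary income: 532.6 - 292.5 + 582.3 = 822.4
Secondary income: -125.8
Current account = 4456.5 + 1759.9 + 822.4 + (-125.8) = 6913.0
(Excluded from the current account — financial account: purchases of foreign government bonds by domestic residents 958.5, sale of domestic government bonds to non-residents 669.5, increase in resident deposits held at foreign banks 694.4, acquisition of a foreign subsidiary by a resident firm (outward FDI) 1902.7; capital account: acquisition of foreign patents and trademarks (non-produced assets) 251.7.)

6913.0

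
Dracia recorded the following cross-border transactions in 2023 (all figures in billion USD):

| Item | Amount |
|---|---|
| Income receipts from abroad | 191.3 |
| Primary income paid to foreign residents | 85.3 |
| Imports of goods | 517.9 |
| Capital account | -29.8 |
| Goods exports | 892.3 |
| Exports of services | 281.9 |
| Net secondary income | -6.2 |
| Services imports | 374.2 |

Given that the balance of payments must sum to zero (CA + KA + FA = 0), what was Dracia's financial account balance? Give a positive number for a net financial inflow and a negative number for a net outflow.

Goods balance = 892.3 - 517.9 = 374.4
Services balance = 281.9 - 374.2 = -92.3
Trade balance (goods + services) = 374.4 + (-92.3) = 282.1
Net primary income = 191.3 - 85.3 = 106.0
Net secondary income = -6.2
Current account = 282.1 + 106.0 + (-6.2) = 381.9
Financial account = -(381.9 + (-29.8)) = -352.1

-352.1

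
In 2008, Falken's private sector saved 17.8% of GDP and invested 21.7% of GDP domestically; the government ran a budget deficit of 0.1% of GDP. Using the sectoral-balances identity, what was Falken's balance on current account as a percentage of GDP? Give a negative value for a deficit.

By the sectoral-balances identity, CA = (S_private - I) + (T - G).
Private balance = 17.8 - 21.7 = -3.9
Government balance (T - G) = -0.1
CA = -3.9 + (-0.1) = -4.0

-4.0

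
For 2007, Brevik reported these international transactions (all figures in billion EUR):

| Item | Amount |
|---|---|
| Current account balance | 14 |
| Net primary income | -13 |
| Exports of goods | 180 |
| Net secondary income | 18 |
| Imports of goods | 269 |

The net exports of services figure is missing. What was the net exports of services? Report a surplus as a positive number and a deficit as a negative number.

Current account = goods balance + services balance + net primary income + net secondary income
Sum of the known components = -84
Net exports of services = CA - (known components) = 14 - (-84) = 98

98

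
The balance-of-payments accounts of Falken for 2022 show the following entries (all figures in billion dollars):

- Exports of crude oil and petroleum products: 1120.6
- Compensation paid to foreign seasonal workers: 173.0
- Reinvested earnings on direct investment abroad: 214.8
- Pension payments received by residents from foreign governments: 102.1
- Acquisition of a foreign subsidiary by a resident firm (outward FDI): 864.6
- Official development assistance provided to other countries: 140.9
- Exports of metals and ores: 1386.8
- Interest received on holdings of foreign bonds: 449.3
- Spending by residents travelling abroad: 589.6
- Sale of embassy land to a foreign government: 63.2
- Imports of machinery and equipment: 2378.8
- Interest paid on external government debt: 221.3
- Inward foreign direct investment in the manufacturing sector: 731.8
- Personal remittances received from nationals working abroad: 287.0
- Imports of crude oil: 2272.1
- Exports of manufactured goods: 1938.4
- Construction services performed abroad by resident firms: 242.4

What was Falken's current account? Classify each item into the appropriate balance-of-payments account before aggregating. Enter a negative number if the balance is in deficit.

-34.3

Goods: -2378.8 - 2272.1 + 1120.6 + 1938.4 + 1386.8 = -205.1
Services: -589.6 + 242.4 = -347.2
Primary income: -221.3 + 214.8 - 173.0 + 449.3 = 269.8
Secondary income: -140.9 + 287.0 + 102.1 = 248.2
Current account = (-205.1) + (-347.2) + 269.8 + 248.2 = -34.3
(Excluded from the current account — financial account: acquisition of a foreign subsidiary by a resident firm (outward FDI) 864.6, inward foreign direct investment in the manufacturing sector 731.8; capital account: sale of embassy land to a foreign government 63.2.)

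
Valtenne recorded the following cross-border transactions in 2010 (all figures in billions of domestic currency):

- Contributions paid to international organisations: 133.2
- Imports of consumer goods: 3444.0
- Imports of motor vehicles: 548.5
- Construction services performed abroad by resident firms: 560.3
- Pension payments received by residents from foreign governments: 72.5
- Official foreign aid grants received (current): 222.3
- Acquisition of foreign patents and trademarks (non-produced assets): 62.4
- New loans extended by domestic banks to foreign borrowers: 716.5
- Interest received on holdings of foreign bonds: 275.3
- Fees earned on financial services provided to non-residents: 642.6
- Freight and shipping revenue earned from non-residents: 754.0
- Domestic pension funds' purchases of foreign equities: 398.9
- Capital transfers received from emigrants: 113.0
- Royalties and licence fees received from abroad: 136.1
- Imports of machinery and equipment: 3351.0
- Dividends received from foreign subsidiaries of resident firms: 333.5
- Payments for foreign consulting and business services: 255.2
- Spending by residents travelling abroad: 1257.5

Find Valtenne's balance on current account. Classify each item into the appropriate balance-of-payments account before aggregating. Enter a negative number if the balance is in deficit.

Goods: -3351.0 - 548.5 - 3444.0 = -7343.5
Services: 642.6 + 136.1 - 1257.5 + 754.0 - 255.2 + 560.3 = 580.3
Primary income: 275.3 + 333.5 = 608.8
Secondary income: 222.3 + 72.5 - 133.2 = 161.6
Current account = (-7343.5) + 580.3 + 608.8 + 161.6 = -5992.8
(Excluded from the current account — capital account: acquisition of foreign patents and trademarks (non-produced assets) 62.4, capital transfers received from emigrants 113.0; financial account: new loans extended by domestic banks to foreign borrowers 716.5, domestic pension funds' purchases of foreign equities 398.9.)

-5992.8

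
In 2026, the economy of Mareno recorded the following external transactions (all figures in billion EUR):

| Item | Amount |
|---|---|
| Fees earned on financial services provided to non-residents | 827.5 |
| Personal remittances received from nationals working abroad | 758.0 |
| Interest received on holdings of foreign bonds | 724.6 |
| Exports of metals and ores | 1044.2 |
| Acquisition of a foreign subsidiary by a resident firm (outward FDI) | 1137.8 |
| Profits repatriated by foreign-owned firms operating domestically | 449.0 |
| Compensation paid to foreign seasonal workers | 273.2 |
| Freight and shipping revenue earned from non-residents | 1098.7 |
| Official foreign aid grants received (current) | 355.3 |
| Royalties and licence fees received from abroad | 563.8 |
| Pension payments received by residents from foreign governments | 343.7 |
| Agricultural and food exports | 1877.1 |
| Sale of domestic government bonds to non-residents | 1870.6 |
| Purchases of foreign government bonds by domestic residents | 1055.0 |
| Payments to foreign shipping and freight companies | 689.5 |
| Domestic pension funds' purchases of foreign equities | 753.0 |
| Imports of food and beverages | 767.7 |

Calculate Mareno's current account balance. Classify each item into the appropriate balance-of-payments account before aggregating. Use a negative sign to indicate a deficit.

5413.5

Goods: -767.7 + 1877.1 + 1044.2 = 2153.6
Services: -689.5 + 827.5 + 563.8 + 1098.7 = 1800.5
Primary income: 724.6 - 449.0 - 273.2 = 2.4
Secondary income: 758.0 + 355.3 + 343.7 = 1457.0
Current account = 2153.6 + 1800.5 + 2.4 + 1457.0 = 5413.5
(Excluded from the current account — financial account: acquisition of a foreign subsidiary by a resident firm (outward FDI) 1137.8, sale of domestic government bonds to non-residents 1870.6, purchases of foreign government bonds by domestic residents 1055.0, domestic pension funds' purchases of foreign equities 753.0.)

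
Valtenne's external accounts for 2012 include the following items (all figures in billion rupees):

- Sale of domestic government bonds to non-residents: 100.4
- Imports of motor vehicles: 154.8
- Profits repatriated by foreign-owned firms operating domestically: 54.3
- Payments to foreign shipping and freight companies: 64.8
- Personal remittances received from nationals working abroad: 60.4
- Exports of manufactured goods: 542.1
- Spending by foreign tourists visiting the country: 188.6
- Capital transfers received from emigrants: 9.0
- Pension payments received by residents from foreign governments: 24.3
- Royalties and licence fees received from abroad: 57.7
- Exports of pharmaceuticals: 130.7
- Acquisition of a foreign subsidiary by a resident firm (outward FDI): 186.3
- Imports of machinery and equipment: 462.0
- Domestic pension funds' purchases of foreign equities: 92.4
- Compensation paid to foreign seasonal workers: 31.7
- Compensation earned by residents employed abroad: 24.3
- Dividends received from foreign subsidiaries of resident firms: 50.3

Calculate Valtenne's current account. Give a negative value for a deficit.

310.8

Goods: 130.7 - 462.0 + 542.1 - 154.8 = 56.0
Services: 57.7 - 64.8 + 188.6 = 181.5
Primary income: 24.3 - 31.7 + 50.3 - 54.3 = -11.4
Secondary income: 24.3 + 60.4 = 84.7
Current account = 56.0 + 181.5 + (-11.4) + 84.7 = 310.8
(Excluded from the current account — financial account: sale of domestic government bonds to non-residents 100.4, acquisition of a foreign subsidiary by a resident firm (outward FDI) 186.3, domestic pension funds' purchases of foreign equities 92.4; capital account: capital transfers received from emigrants 9.0.)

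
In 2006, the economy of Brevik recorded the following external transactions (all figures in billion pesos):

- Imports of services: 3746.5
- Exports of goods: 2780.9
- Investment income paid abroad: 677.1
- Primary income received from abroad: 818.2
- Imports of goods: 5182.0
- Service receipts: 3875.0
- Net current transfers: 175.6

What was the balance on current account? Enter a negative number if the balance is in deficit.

-1955.9

Goods balance = 2780.9 - 5182.0 = -2401.1
Services balance = 3875.0 - 3746.5 = 128.5
Trade balance (goods + services) = -2401.1 + 128.5 = -2272.6
Net primary income = 818.2 - 677.1 = 141.1
Net secondary income = 175.6
Current account = -2272.6 + 141.1 + 175.6 = -1955.9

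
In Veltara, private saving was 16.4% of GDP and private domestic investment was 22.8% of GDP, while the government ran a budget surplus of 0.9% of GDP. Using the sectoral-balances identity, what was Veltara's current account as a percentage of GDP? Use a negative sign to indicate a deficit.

-5.5

By the sectoral-balances identity, CA = (S_private - I) + (T - G).
Private balance = 16.4 - 22.8 = -6.4
Government balance (T - G) = 0.9
CA = -6.4 + 0.9 = -5.5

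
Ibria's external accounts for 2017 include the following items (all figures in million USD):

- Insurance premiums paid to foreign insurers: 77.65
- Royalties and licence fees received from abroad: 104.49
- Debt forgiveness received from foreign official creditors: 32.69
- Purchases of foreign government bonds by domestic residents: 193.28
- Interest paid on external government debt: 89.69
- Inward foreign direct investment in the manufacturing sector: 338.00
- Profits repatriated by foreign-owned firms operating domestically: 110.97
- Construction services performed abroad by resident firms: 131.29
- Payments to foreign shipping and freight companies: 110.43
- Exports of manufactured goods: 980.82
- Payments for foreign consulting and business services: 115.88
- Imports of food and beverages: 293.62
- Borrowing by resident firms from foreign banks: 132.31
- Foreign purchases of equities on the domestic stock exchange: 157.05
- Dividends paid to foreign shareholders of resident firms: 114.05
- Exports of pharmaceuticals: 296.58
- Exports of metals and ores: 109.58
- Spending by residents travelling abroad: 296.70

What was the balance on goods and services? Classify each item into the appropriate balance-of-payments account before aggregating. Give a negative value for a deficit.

Goods: 109.58 + 296.58 + 980.82 - 293.62 = 1093.36
Services: -115.88 - 110.43 - 296.70 + 131.29 - 77.65 + 104.49 = -364.88
Trade balance = 1093.36 + (-364.88) = 728.48
(Excluded from the trade balance — capital account: debt forgiveness received from foreign official creditors 32.69; financial account: purchases of foreign government bonds by domestic residents 193.28, inward foreign direct investment in the manufacturing sector 338.00, borrowing by resident firms from foreign banks 132.31, foreign purchases of equities on the domestic stock exchange 157.05; primary income: interest paid on external government debt 89.69, profits repatriated by foreign-owned firms operating domestically 110.97, dividends paid to foreign shareholders of resident firms 114.05.)

728.48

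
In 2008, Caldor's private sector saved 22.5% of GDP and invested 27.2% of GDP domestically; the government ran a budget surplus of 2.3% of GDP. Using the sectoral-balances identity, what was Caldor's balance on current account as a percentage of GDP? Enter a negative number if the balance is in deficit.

By the sectoral-balances identity, CA = (S_private - I) + (T - G).
Private balance = 22.5 - 27.2 = -4.7
Government balance (T - G) = 2.3
CA = -4.7 + 2.3 = -2.4

-2.4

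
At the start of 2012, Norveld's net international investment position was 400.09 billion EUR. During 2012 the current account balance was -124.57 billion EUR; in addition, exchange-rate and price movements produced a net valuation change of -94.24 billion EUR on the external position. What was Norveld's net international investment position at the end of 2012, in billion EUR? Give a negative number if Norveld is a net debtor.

181.28

Change in NIIP = current account + net valuation change = -124.57 + (-94.24) = -218.81
End-of-year NIIP = 400.09 + (-218.81) = 181.28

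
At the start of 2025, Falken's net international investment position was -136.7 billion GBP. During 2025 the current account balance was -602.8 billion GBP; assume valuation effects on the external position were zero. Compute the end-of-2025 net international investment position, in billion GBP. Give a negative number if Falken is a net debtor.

-739.5

With no valuation effects, change in NIIP = current account = -602.8
End-of-year NIIP = -136.7 + (-602.8) = -739.5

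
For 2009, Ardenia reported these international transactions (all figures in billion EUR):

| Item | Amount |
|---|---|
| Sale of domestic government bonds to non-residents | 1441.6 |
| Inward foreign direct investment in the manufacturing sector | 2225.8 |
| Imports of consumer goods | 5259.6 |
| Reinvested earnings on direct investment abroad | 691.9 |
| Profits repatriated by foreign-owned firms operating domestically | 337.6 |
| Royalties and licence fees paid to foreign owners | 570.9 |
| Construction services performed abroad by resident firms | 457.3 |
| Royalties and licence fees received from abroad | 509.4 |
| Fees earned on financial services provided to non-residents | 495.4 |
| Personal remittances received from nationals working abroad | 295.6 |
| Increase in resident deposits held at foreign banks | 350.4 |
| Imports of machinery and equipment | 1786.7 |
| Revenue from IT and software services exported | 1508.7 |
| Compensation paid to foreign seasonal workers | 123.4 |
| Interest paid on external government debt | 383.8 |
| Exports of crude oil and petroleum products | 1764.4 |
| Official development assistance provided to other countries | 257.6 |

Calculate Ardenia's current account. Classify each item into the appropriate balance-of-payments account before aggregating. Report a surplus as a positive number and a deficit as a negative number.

-2996.9

Goods: -1786.7 + 1764.4 - 5259.6 = -5281.9
Services: 509.4 - 570.9 + 1508.7 + 495.4 + 457.3 = 2399.9
Primary income: -123.4 + 691.9 - 337.6 - 383.8 = -152.9
Secondary income: 295.6 - 257.6 = 38.0
Current account = (-5281.9) + 2399.9 + (-152.9) + 38.0 = -2996.9
(Excluded from the current account — financial account: sale of domestic government bonds to non-residents 1441.6, inward foreign direct investment in the manufacturing sector 2225.8, increase in resident deposits held at foreign banks 350.4.)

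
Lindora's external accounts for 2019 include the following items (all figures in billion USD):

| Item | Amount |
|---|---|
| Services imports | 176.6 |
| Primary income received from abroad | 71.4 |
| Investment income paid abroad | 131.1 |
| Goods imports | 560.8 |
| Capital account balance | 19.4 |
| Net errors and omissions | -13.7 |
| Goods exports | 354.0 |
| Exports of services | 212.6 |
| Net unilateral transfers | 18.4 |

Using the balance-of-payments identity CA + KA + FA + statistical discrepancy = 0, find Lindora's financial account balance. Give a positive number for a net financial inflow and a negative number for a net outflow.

Goods balance = 354.0 - 560.8 = -206.8
Services balance = 212.6 - 176.6 = 36.0
Trade balance (goods + services) = -206.8 + 36.0 = -170.8
Net primary income = 71.4 - 131.1 = -59.7
Net secondary income = 18.4
Current account = -170.8 + (-59.7) + 18.4 = -212.1
Financial account = -(-212.1 + 19.4 + (-13.7)) = 206.4

206.4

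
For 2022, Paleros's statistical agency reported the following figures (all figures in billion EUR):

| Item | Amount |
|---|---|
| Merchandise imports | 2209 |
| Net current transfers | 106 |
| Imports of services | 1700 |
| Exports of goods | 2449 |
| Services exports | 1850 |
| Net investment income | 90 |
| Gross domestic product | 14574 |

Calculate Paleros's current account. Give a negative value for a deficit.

586

Goods balance = 2449 - 2209 = 240
Services balance = 1850 - 1700 = 150
Trade balance (goods + services) = 240 + 150 = 390
Net primary income = 90
Net secondary income = 106
Current account = 390 + 90 + 106 = 586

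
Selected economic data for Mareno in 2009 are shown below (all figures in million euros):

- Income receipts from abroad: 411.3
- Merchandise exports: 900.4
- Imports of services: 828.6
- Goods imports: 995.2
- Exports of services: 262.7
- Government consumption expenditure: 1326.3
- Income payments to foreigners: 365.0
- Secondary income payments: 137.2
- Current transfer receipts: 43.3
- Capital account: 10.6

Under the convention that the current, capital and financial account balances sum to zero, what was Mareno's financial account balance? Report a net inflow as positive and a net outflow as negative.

697.7

Goods balance = 900.4 - 995.2 = -94.8
Services balance = 262.7 - 828.6 = -565.9
Trade balance (goods + services) = -94.8 + (-565.9) = -660.7
Net primary income = 411.3 - 365.0 = 46.3
Net secondary income = 43.3 - 137.2 = -93.9
Current account = -660.7 + 46.3 + (-93.9) = -708.3
Financial account = -(-708.3 + 10.6) = 697.7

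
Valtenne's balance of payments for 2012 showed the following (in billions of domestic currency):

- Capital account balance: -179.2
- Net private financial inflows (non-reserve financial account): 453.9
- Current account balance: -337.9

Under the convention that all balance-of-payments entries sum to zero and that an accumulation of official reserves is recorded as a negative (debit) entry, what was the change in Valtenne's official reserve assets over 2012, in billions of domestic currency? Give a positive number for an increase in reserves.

-63.2

Official reserve transactions balance = -((-337.9) + (-179.2) + 453.9) = 63.2
An accumulation of reserves is recorded as a debit (negative entry), so the change in the stock of reserves is the negative of that balance.
Change in official reserves = -(63.2) = -63.2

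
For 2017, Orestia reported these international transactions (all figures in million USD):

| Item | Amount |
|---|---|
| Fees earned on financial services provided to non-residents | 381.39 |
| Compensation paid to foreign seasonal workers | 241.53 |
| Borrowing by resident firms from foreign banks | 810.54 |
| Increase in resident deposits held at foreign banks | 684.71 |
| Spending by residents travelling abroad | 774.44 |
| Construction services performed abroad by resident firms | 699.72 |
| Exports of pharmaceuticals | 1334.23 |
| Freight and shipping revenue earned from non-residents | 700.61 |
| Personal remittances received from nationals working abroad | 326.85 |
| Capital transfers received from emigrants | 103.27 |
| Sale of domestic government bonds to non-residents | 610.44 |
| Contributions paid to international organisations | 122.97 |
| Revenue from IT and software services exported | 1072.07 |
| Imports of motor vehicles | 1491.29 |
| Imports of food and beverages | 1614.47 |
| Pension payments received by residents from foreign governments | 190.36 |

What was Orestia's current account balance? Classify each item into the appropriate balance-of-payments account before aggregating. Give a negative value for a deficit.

460.53

Goods: -1614.47 - 1491.29 + 1334.23 = -1771.53
Services: -774.44 + 700.61 + 1072.07 + 381.39 + 699.72 = 2079.35
Primary income: -241.53
Secondary income: -122.97 + 326.85 + 190.36 = 394.24
Current account = (-1771.53) + 2079.35 + (-241.53) + 394.24 = 460.53
(Excluded from the current account — financial account: borrowing by resident firms from foreign banks 810.54, increase in resident deposits held at foreign banks 684.71, sale of domestic government bonds to non-residents 610.44; capital account: capital transfers received from emigrants 103.27.)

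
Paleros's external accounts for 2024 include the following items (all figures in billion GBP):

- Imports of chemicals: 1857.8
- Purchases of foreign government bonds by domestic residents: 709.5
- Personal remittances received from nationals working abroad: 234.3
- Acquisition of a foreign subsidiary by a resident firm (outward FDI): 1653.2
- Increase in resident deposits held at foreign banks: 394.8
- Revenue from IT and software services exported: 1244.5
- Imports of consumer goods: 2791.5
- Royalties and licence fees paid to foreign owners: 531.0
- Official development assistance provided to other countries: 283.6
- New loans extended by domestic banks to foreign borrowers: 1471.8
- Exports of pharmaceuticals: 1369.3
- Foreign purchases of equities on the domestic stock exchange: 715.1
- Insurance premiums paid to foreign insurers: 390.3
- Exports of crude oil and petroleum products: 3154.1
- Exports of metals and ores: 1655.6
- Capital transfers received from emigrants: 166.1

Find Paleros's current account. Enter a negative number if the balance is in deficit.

1803.6

Goods: 1369.3 + 3154.1 - 1857.8 - 2791.5 + 1655.6 = 1529.7
Services: -390.3 - 531.0 + 1244.5 = 323.2
Secondary income: -283.6 + 234.3 = -49.3
Current account = 1529.7 + 323.2 + (-49.3) = 1803.6
(Excluded from the current account — financial account: purchases of foreign government bonds by domestic residents 709.5, acquisition of a foreign subsidiary by a resident firm (outward FDI) 1653.2, increase in resident deposits held at foreign banks 394.8, new loans extended by domestic banks to foreign borrowers 1471.8, foreign purchases of equities on the domestic stock exchange 715.1; capital account: capital transfers received from emigrants 166.1.)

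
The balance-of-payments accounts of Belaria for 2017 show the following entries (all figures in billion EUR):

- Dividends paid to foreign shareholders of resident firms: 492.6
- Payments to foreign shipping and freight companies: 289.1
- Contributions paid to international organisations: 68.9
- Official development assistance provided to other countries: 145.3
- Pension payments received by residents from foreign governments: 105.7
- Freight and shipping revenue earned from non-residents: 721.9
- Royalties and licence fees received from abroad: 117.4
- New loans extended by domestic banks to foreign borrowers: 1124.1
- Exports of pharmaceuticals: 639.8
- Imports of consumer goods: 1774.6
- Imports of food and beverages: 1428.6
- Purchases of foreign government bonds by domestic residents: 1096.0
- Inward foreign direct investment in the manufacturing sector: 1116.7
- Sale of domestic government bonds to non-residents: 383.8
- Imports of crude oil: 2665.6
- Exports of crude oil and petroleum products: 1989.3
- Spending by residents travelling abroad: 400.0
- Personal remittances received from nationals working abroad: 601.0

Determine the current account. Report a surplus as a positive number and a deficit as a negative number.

Goods: 639.8 + 1989.3 - 2665.6 - 1774.6 - 1428.6 = -3239.7
Services: 117.4 - 400.0 + 721.9 - 289.1 = 150.2
Primary income: -492.6
Secondary income: 601.0 + 105.7 - 68.9 - 145.3 = 492.5
Current account = (-3239.7) + 150.2 + (-492.6) + 492.5 = -3089.6
(Excluded from the current account — financial account: new loans extended by domestic banks to foreign borrowers 1124.1, purchases of foreign government bonds by domestic residents 1096.0, inward foreign direct investment in the manufacturing sector 1116.7, sale of domestic government bonds to non-residents 383.8.)

-3089.6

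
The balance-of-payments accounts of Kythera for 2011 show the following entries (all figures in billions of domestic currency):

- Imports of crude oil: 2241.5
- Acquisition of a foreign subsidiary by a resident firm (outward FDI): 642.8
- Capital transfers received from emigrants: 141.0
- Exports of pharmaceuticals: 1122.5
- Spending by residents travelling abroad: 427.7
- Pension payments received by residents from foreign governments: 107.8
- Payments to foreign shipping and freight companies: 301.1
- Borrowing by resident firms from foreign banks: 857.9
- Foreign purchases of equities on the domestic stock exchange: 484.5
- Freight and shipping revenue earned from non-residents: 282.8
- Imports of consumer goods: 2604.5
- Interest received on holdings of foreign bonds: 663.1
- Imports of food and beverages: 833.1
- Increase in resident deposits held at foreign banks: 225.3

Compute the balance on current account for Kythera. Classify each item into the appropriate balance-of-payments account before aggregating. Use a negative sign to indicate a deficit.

Goods: -2241.5 + 1122.5 - 833.1 - 2604.5 = -4556.6
Services: -427.7 + 282.8 - 301.1 = -446.0
Primary income: 663.1
Secondary income: 107.8
Current account = (-4556.6) + (-446.0) + 663.1 + 107.8 = -4231.7
(Excluded from the current account — financial account: acquisition of a foreign subsidiary by a resident firm (outward FDI) 642.8, borrowing by resident firms from foreign banks 857.9, foreign purchases of equities on the domestic stock exchange 484.5, increase in resident deposits held at foreign banks 225.3; capital account: capital transfers received from emigrants 141.0.)

-4231.7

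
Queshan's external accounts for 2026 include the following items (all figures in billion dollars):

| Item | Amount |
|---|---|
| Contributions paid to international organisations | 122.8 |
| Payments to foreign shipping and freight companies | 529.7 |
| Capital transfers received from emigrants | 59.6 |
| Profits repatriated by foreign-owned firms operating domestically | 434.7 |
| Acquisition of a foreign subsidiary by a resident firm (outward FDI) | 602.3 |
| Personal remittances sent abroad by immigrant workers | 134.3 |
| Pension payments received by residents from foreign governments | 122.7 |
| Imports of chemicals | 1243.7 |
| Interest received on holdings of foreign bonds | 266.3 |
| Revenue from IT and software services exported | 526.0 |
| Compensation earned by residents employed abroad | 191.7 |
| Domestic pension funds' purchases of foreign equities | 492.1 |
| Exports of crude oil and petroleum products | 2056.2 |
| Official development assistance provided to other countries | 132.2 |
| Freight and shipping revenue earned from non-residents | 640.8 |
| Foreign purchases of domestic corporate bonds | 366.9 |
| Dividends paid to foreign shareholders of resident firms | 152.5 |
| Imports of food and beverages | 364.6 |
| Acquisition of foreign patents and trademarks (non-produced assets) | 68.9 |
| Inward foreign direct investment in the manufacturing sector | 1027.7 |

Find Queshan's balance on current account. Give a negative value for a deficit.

689.2

Goods: -364.6 - 1243.7 + 2056.2 = 447.9
Services: 526.0 + 640.8 - 529.7 = 637.1
Primary income: -434.7 + 191.7 - 152.5 + 266.3 = -129.2
Secondary income: -132.2 - 134.3 - 122.8 + 122.7 = -266.6
Current account = 447.9 + 637.1 + (-129.2) + (-266.6) = 689.2
(Excluded from the current account — capital account: capital transfers received from emigrants 59.6, acquisition of foreign patents and trademarks (non-produced assets) 68.9; financial account: acquisition of a foreign subsidiary by a resident firm (outward FDI) 602.3, domestic pension funds' purchases of foreign equities 492.1, foreign purchases of domestic corporate bonds 366.9, inward foreign direct investment in the manufacturing sector 1027.7.)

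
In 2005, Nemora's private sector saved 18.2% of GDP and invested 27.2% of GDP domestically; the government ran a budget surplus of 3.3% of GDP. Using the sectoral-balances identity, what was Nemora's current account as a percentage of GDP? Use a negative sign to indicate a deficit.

By the sectoral-balances identity, CA = (S_private - I) + (T - G).
Private balance = 18.2 - 27.2 = -9.0
Government balance (T - G) = 3.3
CA = -9.0 + 3.3 = -5.7

-5.7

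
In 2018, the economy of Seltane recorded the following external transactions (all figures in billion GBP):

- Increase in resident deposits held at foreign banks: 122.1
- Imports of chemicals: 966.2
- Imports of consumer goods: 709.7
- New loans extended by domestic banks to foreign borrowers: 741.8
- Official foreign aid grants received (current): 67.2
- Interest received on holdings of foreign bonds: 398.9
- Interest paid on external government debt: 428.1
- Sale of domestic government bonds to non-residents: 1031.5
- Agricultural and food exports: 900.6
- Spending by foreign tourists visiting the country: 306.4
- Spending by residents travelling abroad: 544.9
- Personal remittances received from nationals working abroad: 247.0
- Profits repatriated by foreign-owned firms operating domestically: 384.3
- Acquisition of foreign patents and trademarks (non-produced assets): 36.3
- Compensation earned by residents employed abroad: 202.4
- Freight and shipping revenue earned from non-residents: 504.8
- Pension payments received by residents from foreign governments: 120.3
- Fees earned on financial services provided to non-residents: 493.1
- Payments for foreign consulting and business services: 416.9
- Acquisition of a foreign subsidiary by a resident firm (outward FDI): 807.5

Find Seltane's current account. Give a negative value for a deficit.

Goods: -966.2 - 709.7 + 900.6 = -775.3
Services: -416.9 + 504.8 + 493.1 + 306.4 - 544.9 = 342.5
Primary income: -384.3 + 202.4 + 398.9 - 428.1 = -211.1
Secondary income: 120.3 + 247.0 + 67.2 = 434.5
Current account = (-775.3) + 342.5 + (-211.1) + 434.5 = -209.4
(Excluded from the current account — financial account: increase in resident deposits held at foreign banks 122.1, new loans extended by domestic banks to foreign borrowers 741.8, sale of domestic government bonds to non-residents 1031.5, acquisition of a foreign subsidiary by a resident firm (outward FDI) 807.5; capital account: acquisition of foreign patents and trademarks (non-produced assets) 36.3.)

-209.4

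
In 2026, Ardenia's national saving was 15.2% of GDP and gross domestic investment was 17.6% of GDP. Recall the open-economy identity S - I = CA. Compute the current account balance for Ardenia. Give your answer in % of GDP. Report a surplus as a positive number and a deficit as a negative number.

-2.4

S - I = CA (net lending to the rest of the world).
CA = S - I = 15.2 - 17.6 = -2.4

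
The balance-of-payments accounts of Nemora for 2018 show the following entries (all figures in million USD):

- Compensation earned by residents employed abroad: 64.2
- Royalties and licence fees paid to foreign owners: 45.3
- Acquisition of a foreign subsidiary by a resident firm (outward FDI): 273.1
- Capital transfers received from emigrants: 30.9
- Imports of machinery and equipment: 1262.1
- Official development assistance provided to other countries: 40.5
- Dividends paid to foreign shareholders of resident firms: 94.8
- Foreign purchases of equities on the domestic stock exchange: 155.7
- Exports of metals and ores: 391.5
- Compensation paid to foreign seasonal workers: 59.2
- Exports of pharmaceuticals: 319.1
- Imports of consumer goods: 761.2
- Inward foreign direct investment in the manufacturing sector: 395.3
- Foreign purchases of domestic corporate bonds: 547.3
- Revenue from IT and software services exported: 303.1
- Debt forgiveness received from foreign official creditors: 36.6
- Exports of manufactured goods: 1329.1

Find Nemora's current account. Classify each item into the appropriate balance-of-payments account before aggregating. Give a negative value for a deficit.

143.9

Goods: 391.5 + 1329.1 - 1262.1 - 761.2 + 319.1 = 16.4
Services: 303.1 - 45.3 = 257.8
Primary income: 64.2 - 94.8 - 59.2 = -89.8
Secondary income: -40.5
Current account = 16.4 + 257.8 + (-89.8) + (-40.5) = 143.9
(Excluded from the current account — financial account: acquisition of a foreign subsidiary by a resident firm (outward FDI) 273.1, foreign purchases of equities on the domestic stock exchange 155.7, inward foreign direct investment in the manufacturing sector 395.3, foreign purchases of domestic corporate bonds 547.3; capital account: capital transfers received from emigrants 30.9, debt forgiveness received from foreign official creditors 36.6.)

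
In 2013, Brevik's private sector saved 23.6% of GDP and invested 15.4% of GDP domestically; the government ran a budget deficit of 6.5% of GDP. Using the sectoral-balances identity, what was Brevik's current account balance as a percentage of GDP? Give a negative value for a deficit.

By the sectoral-balances identity, CA = (S_private - I) + (T - G).
Private balance = 23.6 - 15.4 = 8.2
Government balance (T - G) = -6.5
CA = 8.2 + (-6.5) = 1.7

1.7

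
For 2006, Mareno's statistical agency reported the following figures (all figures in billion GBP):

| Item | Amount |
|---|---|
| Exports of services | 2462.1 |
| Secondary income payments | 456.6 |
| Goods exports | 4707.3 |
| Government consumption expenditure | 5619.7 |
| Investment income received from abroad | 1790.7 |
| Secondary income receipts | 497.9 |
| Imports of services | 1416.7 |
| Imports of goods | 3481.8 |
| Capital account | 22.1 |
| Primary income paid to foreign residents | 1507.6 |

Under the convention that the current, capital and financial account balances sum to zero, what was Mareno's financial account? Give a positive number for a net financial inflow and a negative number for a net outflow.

-2617.4

Goods balance = 4707.3 - 3481.8 = 1225.5
Services balance = 2462.1 - 1416.7 = 1045.4
Trade balance (goods + services) = 1225.5 + 1045.4 = 2270.9
Net primary income = 1790.7 - 1507.6 = 283.1
Net secondary income = 497.9 - 456.6 = 41.3
Current account = 2270.9 + 283.1 + 41.3 = 2595.3
Financial account = -(2595.3 + 22.1) = -2617.4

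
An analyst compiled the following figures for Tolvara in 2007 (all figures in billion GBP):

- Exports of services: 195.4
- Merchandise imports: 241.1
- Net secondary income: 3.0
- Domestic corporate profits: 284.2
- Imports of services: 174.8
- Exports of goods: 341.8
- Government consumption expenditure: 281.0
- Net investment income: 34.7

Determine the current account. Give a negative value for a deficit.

159.0

Goods balance = 341.8 - 241.1 = 100.7
Services balance = 195.4 - 174.8 = 20.6
Trade balance (goods + services) = 100.7 + 20.6 = 121.3
Net primary income = 34.7
Net secondary income = 3.0
Current account = 121.3 + 34.7 + 3.0 = 159.0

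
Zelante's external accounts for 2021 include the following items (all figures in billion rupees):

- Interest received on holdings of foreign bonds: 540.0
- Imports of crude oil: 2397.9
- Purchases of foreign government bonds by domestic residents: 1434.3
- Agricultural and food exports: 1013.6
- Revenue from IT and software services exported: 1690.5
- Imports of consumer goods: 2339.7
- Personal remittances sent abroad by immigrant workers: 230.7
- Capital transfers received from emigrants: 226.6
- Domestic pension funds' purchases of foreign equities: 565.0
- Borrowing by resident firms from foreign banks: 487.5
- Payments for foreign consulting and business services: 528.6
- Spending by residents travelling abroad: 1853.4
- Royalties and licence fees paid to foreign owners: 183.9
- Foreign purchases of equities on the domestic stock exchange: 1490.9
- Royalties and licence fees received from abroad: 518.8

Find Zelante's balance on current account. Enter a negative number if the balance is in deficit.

-3771.3

Goods: -2397.9 + 1013.6 - 2339.7 = -3724.0
Services: -528.6 - 1853.4 + 518.8 + 1690.5 - 183.9 = -356.6
Primary income: 540.0
Secondary income: -230.7
Current account = (-3724.0) + (-356.6) + 540.0 + (-230.7) = -3771.3
(Excluded from the current account — financial account: purchases of foreign government bonds by domestic residents 1434.3, domestic pension funds' purchases of foreign equities 565.0, borrowing by resident firms from foreign banks 487.5, foreign purchases of equities on the domestic stock exchange 1490.9; capital account: capital transfers received from emigrants 226.6.)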